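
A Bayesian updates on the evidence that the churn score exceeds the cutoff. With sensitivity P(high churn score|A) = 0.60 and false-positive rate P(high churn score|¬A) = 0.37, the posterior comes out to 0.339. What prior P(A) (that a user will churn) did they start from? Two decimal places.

P(A) = 0.24

Bayes' rule in odds form gives O(A|E) = O(A)·[P(E|A)/P(E|¬A)], hence O(A) = O(A|E)/LR.
Posterior odds = 0.339/(1−0.339) = 0.5129. LR = 0.60/0.37 = 1.6216.
Prior odds = 0.5129/1.6216 = 0.3163, so P(A) = 0.3163/(1+0.3163) ≈ 0.24.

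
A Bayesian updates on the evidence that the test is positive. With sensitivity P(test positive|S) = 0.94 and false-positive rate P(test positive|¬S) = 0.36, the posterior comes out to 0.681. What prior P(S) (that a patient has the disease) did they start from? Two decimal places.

In odds form, posterior odds = prior odds × likelihood ratio, so prior odds = posterior odds ÷ LR.
Posterior odds = 0.681/(1−0.681) = 2.1348. LR = 0.94/0.36 = 2.6111.
Prior odds = 2.1348/2.6111 = 0.8176, so P(S) = 0.8176/(1+0.8176) ≈ 0.45.

P(S) = 0.45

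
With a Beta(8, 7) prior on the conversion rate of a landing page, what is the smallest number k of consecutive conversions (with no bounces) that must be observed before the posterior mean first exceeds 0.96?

After k conversions and 0 bounces the posterior is Beta(8+k, 7), with mean (8+k)/(8+7+k).
Set (8+k)/(15+k) > 0.96 and solve: k > (0.96·15 − 8)/(1 − 0.96) = 160.000.
The smallest integer exceeding 160.000 is 161.

k = 161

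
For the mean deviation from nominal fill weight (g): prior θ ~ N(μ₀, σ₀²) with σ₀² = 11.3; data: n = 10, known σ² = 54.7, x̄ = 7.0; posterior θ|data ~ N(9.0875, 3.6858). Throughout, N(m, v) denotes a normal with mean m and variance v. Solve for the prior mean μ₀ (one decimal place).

The posterior mean is a precision-weighted average: μ_n = (τ₀μ₀ + τ_data·x̄)/(τ₀+τ_data), with τ₀=1/σ₀² and τ_data=n/σ².
Here τ₀ = 1/11.3 = 0.088496 and τ_data = 10/54.7 = 0.182815, so τ_n = 0.271311.
Rearranging for μ₀: μ₀ = (μ_n·τ_n − τ_data·x̄)/τ₀ = (9.0875·0.271311 − 0.182815·7.0) / 0.088496 = 1.185834/0.088496 ≈ 13.4.

μ₀ = 13.4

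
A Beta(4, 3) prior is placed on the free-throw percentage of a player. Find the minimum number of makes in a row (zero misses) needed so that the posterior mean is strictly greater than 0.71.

After k makes and 0 misses the posterior is Beta(4+k, 3), with mean (4+k)/(4+3+k).
Set (4+k)/(7+k) > 0.71 and solve: k > (0.71·7 − 4)/(1 − 0.71) = 3.345.
The smallest integer exceeding 3.345 is 4, and checking k=4: (8)/(11) = 0.7273 > 0.71.

k = 4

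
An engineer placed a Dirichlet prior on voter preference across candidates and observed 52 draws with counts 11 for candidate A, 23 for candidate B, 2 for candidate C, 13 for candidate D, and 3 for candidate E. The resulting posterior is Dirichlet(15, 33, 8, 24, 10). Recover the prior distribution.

For a Dirichlet(α) prior with multinomial counts c, the posterior is Dirichlet(α + c) componentwise.
Subtract each count from the matching posterior parameter: 15−11=4, 33−23=10, 8−2=6, 24−13=11, 10−3=7.

Dirichlet(4, 10, 6, 11, 7)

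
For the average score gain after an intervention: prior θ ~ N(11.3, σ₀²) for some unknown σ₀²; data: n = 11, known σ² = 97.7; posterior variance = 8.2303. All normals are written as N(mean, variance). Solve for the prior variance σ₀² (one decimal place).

σ₀² = 112.2

For the Normal–Normal model with known σ², precisions add: τ_n = τ₀ + n/σ².
So 1/σ₀² = 1/8.2303 − 11/97.7 = 0.121502 − 0.112590 = 0.008912.
Hence σ₀² = 1/0.008912 ≈ 112.2.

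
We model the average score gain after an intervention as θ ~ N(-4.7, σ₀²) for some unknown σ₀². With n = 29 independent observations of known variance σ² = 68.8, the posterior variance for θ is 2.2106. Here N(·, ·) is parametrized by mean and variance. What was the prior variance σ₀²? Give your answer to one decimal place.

σ₀² = 32.4

Posterior precision equals prior precision plus data precision: 1/σ_n² = 1/σ₀² + n/σ².
So 1/σ₀² = 1/2.2106 − 29/68.8 = 0.452366 − 0.421512 = 0.030854.
Hence σ₀² = 1/0.030854 ≈ 32.4.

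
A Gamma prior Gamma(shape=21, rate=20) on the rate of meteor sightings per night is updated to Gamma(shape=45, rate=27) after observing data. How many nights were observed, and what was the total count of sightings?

n = 7 nights with total 24 sightings

A Gamma(α, β) prior (rate parametrization) on a Poisson rate with n observations summing to S gives posterior Gamma(α+S, β+n).
Matching: Σxᵢ = 45 − 21 = 24 and n = 27 − 20 = 7.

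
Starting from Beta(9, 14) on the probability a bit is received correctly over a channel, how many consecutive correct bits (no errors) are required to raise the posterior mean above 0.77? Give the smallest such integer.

After k correct bits and 0 errors the posterior is Beta(9+k, 14), with mean (9+k)/(9+14+k).
Set (9+k)/(23+k) > 0.77 and solve: k > (0.77·23 − 9)/(1 − 0.77) = 37.870.
The smallest integer exceeding 37.870 is 38, and checking k=38: (47)/(61) = 0.7705 > 0.77.

k = 38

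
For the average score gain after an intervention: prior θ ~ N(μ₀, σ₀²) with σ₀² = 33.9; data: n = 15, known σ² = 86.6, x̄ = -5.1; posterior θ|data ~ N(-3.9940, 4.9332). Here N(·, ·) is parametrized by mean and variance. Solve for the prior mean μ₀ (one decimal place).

μ₀ = 2.5

The posterior mean is a precision-weighted average: μ_n = (τ₀μ₀ + τ_data·x̄)/(τ₀+τ_data), with τ₀=1/σ₀² and τ_data=n/σ².
Here τ₀ = 1/33.9 = 0.029499 and τ_data = 15/86.6 = 0.173210, so τ_n = 0.202709.
Rearranging for μ₀: μ₀ = (μ_n·τ_n − τ_data·x̄)/τ₀ = (-3.9940·0.202709 − 0.173210·-5.1) / 0.029499 = 0.073751/0.029499 ≈ 2.5.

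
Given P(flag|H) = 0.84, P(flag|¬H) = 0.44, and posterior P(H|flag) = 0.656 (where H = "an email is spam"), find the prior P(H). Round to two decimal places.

P(H) = 0.50

Bayes' rule in odds form gives O(H|E) = O(H)·[P(E|H)/P(E|¬H)], hence O(H) = O(H|E)/LR.
Posterior odds = 0.656/(1−0.656) = 1.9070. LR = 0.84/0.44 = 1.9091.
Prior odds = 1.9070/1.9091 = 0.9989, so P(H) = 0.9989/(1+0.9989) ≈ 0.50.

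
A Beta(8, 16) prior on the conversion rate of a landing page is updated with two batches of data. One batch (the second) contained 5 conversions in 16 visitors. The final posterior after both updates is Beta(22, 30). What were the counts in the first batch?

Sequential conjugate updates are equivalent to a single update on the pooled data, so total successes = posterior α − prior α and total failures = posterior β − prior β.
Total across both batches: 22−8=14 conversions, 30−16=14 bounces.
Subtract the second batch: 14−5=9 conversions and 14−11=3 bounces.

9 conversions and 3 bounces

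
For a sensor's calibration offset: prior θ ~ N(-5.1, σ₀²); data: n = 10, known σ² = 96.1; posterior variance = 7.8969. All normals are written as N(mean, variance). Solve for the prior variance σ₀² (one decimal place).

σ₀² = 44.3

For the Normal–Normal model with known σ², precisions add: τ_n = τ₀ + n/σ².
So 1/σ₀² = 1/7.8969 − 10/96.1 = 0.126632 − 0.104058 = 0.022574.
Hence σ₀² = 1/0.022574 ≈ 44.3.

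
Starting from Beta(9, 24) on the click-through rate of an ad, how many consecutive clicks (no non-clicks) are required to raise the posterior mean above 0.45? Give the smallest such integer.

k = 11

After k clicks and 0 non-clicks the posterior is Beta(9+k, 24), with mean (9+k)/(9+24+k).
Set (9+k)/(33+k) > 0.45 and solve: k > (0.45·33 − 9)/(1 − 0.45) = 10.636.
The smallest integer exceeding 10.636 is 11, and checking k=11: (20)/(44) = 0.4545 > 0.45.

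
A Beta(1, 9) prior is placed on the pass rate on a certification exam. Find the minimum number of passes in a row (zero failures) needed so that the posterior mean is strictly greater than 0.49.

k = 8

After k passes and 0 failures the posterior is Beta(1+k, 9), with mean (1+k)/(1+9+k).
Set (1+k)/(10+k) > 0.49 and solve: k > (0.49·10 − 1)/(1 − 0.49) = 7.647.
The smallest integer exceeding 7.647 is 8, and checking k=8: (9)/(18) = 0.5000 > 0.49.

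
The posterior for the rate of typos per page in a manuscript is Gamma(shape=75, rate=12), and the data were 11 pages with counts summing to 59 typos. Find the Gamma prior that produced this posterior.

Gamma(shape=16, rate=1)

Gamma–Poisson conjugacy: posterior shape = α + Σxᵢ, posterior rate = β + n.
So α = 75 − 59 = 16 and β = 12 − 11 = 1.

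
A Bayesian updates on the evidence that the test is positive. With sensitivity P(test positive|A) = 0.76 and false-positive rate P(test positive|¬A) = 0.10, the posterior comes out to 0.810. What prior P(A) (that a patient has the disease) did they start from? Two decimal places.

P(A) = 0.36

Bayes' rule in odds form gives O(A|E) = O(A)·[P(E|A)/P(E|¬A)], hence O(A) = O(A|E)/LR.
Posterior odds = 0.810/(1−0.810) = 4.2632. LR = 0.76/0.10 = 7.6000.
Prior odds = 4.2632/7.6000 = 0.5609, so P(A) = 0.5609/(1+0.5609) ≈ 0.36.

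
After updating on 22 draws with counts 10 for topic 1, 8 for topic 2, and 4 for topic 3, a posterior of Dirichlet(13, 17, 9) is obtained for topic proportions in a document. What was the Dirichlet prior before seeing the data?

For a Dirichlet(α) prior with multinomial counts c, the posterior is Dirichlet(α + c) componentwise.
Subtract each count from the matching posterior parameter: 13−10=3, 17−8=9, 9−4=5.

Dirichlet(3, 9, 5)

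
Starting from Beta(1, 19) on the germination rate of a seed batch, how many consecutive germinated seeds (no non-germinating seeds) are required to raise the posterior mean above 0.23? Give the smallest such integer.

k = 5

After k germinated seeds and 0 non-germinating seeds the posterior is Beta(1+k, 19), with mean (1+k)/(1+19+k).
Set (1+k)/(20+k) > 0.23 and solve: k > (0.23·20 − 1)/(1 − 0.23) = 4.675.
The smallest integer exceeding 4.675 is 5.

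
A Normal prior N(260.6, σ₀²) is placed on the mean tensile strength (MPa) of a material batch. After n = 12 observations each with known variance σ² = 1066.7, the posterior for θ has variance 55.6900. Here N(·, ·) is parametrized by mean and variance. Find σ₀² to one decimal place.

σ₀² = 149.1

For the Normal–Normal model with known σ², precisions add: τ_n = τ₀ + n/σ².
So 1/σ₀² = 1/55.6900 − 12/1066.7 = 0.017957 − 0.011250 = 0.006707.
Hence σ₀² = 1/0.006707 ≈ 149.1.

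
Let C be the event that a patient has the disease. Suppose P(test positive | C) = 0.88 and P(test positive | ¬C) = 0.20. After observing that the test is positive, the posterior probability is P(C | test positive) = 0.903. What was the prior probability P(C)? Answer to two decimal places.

In odds form, posterior odds = prior odds × likelihood ratio, so prior odds = posterior odds ÷ LR.
Posterior odds = 0.903/(1−0.903) = 9.3093. LR = 0.88/0.20 = 4.4000.
Prior odds = 9.3093/4.4000 = 2.1157, so P(C) = 2.1157/(1+2.1157) ≈ 0.68.

P(C) = 0.68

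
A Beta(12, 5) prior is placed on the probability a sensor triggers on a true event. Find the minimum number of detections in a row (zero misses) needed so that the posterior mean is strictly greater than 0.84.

After k detections and 0 misses the posterior is Beta(12+k, 5), with mean (12+k)/(12+5+k).
Set (12+k)/(17+k) > 0.84 and solve: k > (0.84·17 − 12)/(1 − 0.84) = 14.250.
The smallest integer exceeding 14.250 is 15.

k = 15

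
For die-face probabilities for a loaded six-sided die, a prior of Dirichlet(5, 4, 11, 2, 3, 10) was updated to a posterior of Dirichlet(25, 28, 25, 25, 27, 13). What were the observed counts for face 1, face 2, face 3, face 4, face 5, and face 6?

counts (20, 24, 14, 23, 24, 3)

For a Dirichlet(α) prior with multinomial counts c, the posterior is Dirichlet(α + c) componentwise.
Counts are posterior − prior componentwise: 25−5=20, 28−4=24, 25−11=14, 25−2=23, 27−3=24, 13−10=3.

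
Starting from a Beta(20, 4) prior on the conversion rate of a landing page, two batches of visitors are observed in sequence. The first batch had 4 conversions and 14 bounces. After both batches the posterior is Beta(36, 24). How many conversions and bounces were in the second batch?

12 conversions and 6 bounces

Because Beta–binomial updating is additive in the counts, the combined data contributed (α_post−α_prior, β_post−β_prior) successes and failures.
Total across both batches: 36−20=16 conversions, 24−4=20 bounces.
Subtract the first batch: 16−4=12 conversions and 20−14=6 bounces.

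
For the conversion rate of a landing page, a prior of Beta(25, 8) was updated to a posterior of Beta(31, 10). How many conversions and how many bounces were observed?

6 conversions and 2 bounces

Beta is conjugate to the binomial likelihood: posterior = Beta(a+s, b+f).
Match parameters: s=31−25=6, f=10−8=2.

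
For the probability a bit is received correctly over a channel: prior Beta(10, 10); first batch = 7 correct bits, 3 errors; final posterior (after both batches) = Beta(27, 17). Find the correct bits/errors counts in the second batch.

Sequential conjugate updates are equivalent to a single update on the pooled data, so total successes = posterior α − prior α and total failures = posterior β − prior β.
Total across both batches: 27−10=17 correct bits, 17−10=7 errors.
Subtract the first batch: 17−7=10 correct bits and 7−3=4 errors.

10 correct bits and 4 errors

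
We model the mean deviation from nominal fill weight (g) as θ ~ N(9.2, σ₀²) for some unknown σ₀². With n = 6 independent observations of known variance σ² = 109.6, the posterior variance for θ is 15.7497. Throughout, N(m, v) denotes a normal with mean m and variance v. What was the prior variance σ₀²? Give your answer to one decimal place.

σ₀² = 114.3

For the Normal–Normal model with known σ², precisions add: τ_n = τ₀ + n/σ².
So 1/σ₀² = 1/15.7497 − 6/109.6 = 0.063493 − 0.054745 = 0.008748.
Hence σ₀² = 1/0.008748 ≈ 114.3.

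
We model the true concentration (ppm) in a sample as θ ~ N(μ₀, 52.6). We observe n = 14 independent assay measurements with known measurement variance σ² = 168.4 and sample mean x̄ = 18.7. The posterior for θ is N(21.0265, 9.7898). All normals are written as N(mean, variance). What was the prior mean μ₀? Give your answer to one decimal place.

The posterior mean is a precision-weighted average: μ_n = (τ₀μ₀ + τ_data·x̄)/(τ₀+τ_data), with τ₀=1/σ₀² and τ_data=n/σ².
Here τ₀ = 1/52.6 = 0.019011 and τ_data = 14/168.4 = 0.083135, so τ_n = 0.102146.
Rearranging for μ₀: μ₀ = (μ_n·τ_n − τ_data·x̄)/τ₀ = (21.0265·0.102146 − 0.083135·18.7) / 0.019011 = 0.593148/0.019011 ≈ 31.2.

μ₀ = 31.2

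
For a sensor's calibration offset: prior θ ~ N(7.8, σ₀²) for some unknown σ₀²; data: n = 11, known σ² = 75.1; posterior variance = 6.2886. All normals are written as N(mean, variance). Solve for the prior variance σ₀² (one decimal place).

Posterior precision equals prior precision plus data precision: 1/σ_n² = 1/σ₀² + n/σ².
So 1/σ₀² = 1/6.2886 − 11/75.1 = 0.159018 − 0.146471 = 0.012547.
Hence σ₀² = 1/0.012547 ≈ 79.7.

σ₀² = 79.7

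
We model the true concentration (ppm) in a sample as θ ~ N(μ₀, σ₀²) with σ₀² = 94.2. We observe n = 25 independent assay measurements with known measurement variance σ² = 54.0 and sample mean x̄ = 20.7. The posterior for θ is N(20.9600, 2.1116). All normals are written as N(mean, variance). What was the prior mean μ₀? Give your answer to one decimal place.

With known observation variance, the Normal–Normal posterior has precision τ_n = τ₀ + n/σ² and mean μ_n = (τ₀μ₀ + (n/σ²)x̄)/τ_n.
Here τ₀ = 1/94.2 = 0.010616 and τ_data = 25/54.0 = 0.462963, so τ_n = 0.473579.
Rearranging for μ₀: μ₀ = (μ_n·τ_n − τ_data·x̄)/τ₀ = (20.9600·0.473579 − 0.462963·20.7) / 0.010616 = 0.342882/0.010616 ≈ 32.3.

μ₀ = 32.3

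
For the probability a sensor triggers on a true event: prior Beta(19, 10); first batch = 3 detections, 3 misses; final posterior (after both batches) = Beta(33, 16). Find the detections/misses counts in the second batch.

Because Beta–binomial updating is additive in the counts, the combined data contributed (α_post−α_prior, β_post−β_prior) successes and failures.
Total across both batches: 33−19=14 detections, 16−10=6 misses.
Subtract the first batch: 14−3=11 detections and 6−3=3 misses.

11 detections and 3 misses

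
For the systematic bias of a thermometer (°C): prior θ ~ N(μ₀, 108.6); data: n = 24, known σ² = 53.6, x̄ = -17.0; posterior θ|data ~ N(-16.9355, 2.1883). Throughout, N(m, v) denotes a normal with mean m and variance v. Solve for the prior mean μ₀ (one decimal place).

μ₀ = -13.8

With known observation variance, the Normal–Normal posterior has precision τ_n = τ₀ + n/σ² and mean μ_n = (τ₀μ₀ + (n/σ²)x̄)/τ_n.
Here τ₀ = 1/108.6 = 0.009208 and τ_data = 24/53.6 = 0.447761, so τ_n = 0.456969.
Rearranging for μ₀: μ₀ = (μ_n·τ_n − τ_data·x̄)/τ₀ = (-16.9355·0.456969 − 0.447761·-17.0) / 0.009208 = -0.127061/0.009208 ≈ -13.8.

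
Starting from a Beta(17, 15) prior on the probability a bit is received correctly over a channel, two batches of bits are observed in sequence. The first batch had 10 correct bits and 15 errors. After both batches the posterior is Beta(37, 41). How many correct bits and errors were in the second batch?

10 correct bits and 11 errors

Sequential conjugate updates are equivalent to a single update on the pooled data, so total successes = posterior α − prior α and total failures = posterior β − prior β.
Total across both batches: 37−17=20 correct bits, 41−15=26 errors.
Subtract the first batch: 20−10=10 correct bits and 26−15=11 errors.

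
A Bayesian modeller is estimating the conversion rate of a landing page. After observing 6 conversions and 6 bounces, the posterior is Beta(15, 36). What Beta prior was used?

Beta(9, 30)

Beta is conjugate to the binomial likelihood: posterior = Beta(a+s, b+f).
So a = 15 − 6 = 9 and b = 36 − 6 = 30.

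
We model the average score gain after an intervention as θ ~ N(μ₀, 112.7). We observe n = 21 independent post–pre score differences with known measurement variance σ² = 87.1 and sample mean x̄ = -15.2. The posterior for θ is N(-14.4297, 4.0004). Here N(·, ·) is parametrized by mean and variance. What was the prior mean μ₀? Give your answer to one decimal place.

μ₀ = 6.5

The posterior mean is a precision-weighted average: μ_n = (τ₀μ₀ + τ_data·x̄)/(τ₀+τ_data), with τ₀=1/σ₀² and τ_data=n/σ².
Here τ₀ = 1/112.7 = 0.008873 and τ_data = 21/87.1 = 0.241102, so τ_n = 0.249975.
Rearranging for μ₀: μ₀ = (μ_n·τ_n − τ_data·x̄)/τ₀ = (-14.4297·0.249975 − 0.241102·-15.2) / 0.008873 = 0.057686/0.008873 ≈ 6.5.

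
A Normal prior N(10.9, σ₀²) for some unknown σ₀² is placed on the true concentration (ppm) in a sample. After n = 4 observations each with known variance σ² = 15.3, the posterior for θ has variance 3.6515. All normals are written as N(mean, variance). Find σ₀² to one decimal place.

For the Normal–Normal model with known σ², precisions add: τ_n = τ₀ + n/σ².
So 1/σ₀² = 1/3.6515 − 4/15.3 = 0.273860 − 0.261438 = 0.012422.
Hence σ₀² = 1/0.012422 ≈ 80.5.

σ₀² = 80.5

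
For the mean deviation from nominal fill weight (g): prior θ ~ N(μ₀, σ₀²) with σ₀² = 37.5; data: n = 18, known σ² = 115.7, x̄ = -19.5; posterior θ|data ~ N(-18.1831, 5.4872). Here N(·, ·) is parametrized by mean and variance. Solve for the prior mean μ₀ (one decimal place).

μ₀ = -10.5

The posterior mean is a precision-weighted average: μ_n = (τ₀μ₀ + τ_data·x̄)/(τ₀+τ_data), with τ₀=1/σ₀² and τ_data=n/σ².
Here τ₀ = 1/37.5 = 0.026667 and τ_data = 18/115.7 = 0.155575, so τ_n = 0.182242.
Rearranging for μ₀: μ₀ = (μ_n·τ_n − τ_data·x̄)/τ₀ = (-18.1831·0.182242 − 0.155575·-19.5) / 0.026667 = -0.280012/0.026667 ≈ -10.5.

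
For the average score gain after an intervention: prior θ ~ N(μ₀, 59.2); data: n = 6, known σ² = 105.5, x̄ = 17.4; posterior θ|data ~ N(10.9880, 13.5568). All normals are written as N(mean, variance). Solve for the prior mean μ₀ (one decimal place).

μ₀ = -10.6

The posterior mean is a precision-weighted average: μ_n = (τ₀μ₀ + τ_data·x̄)/(τ₀+τ_data), with τ₀=1/σ₀² and τ_data=n/σ².
Here τ₀ = 1/59.2 = 0.016892 and τ_data = 6/105.5 = 0.056872, so τ_n = 0.073764.
Rearranging for μ₀: μ₀ = (μ_n·τ_n − τ_data·x̄)/τ₀ = (10.9880·0.073764 − 0.056872·17.4) / 0.016892 = -0.179054/0.016892 ≈ -10.6.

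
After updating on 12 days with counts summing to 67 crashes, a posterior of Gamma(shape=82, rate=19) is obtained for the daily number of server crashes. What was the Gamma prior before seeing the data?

Gamma(shape=15, rate=7)

A Gamma(α, β) prior (rate parametrization) on a Poisson rate with n observations summing to S gives posterior Gamma(α+S, β+n).
So α = 82 − 67 = 15 and β = 19 − 12 = 7.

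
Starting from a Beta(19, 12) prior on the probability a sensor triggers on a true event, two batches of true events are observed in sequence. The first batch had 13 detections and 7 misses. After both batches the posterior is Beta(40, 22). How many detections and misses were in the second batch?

8 detections and 3 misses

Sequential conjugate updates are equivalent to a single update on the pooled data, so total successes = posterior α − prior α and total failures = posterior β − prior β.
Total across both batches: 40−19=21 detections, 22−12=10 misses.
Subtract the first batch: 21−13=8 detections and 10−7=3 misses.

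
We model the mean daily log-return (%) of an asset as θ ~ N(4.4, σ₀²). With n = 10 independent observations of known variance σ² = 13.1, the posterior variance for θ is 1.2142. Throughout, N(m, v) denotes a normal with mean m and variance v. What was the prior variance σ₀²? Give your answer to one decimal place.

σ₀² = 16.6

Posterior precision equals prior precision plus data precision: 1/σ_n² = 1/σ₀² + n/σ².
So 1/σ₀² = 1/1.2142 − 10/13.1 = 0.823588 − 0.763359 = 0.060229.
Hence σ₀² = 1/0.060229 ≈ 16.6.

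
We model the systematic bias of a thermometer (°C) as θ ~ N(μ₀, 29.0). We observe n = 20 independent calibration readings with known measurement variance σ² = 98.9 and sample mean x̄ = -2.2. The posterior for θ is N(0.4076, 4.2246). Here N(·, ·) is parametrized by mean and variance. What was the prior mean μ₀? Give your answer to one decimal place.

With known observation variance, the Normal–Normal posterior has precision τ_n = τ₀ + n/σ² and mean μ_n = (τ₀μ₀ + (n/σ²)x̄)/τ_n.
Here τ₀ = 1/29.0 = 0.034483 and τ_data = 20/98.9 = 0.202224, so τ_n = 0.236707.
Rearranging for μ₀: μ₀ = (μ_n·τ_n − τ_data·x̄)/τ₀ = (0.4076·0.236707 − 0.202224·-2.2) / 0.034483 = 0.541375/0.034483 ≈ 15.7.

μ₀ = 15.7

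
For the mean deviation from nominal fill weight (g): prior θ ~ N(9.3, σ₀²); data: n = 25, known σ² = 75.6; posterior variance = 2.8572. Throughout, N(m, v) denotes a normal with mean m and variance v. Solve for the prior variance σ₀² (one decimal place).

σ₀² = 51.8

Posterior precision equals prior precision plus data precision: 1/σ_n² = 1/σ₀² + n/σ².
So 1/σ₀² = 1/2.8572 − 25/75.6 = 0.349993 − 0.330688 = 0.019305.
Hence σ₀² = 1/0.019305 ≈ 51.8.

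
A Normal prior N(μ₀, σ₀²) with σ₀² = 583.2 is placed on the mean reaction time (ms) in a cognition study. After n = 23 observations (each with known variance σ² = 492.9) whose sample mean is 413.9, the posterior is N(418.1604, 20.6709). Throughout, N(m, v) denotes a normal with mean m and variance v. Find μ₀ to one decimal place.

With known observation variance, the Normal–Normal posterior has precision τ_n = τ₀ + n/σ² and mean μ_n = (τ₀μ₀ + (n/σ²)x̄)/τ_n.
Here τ₀ = 1/583.2 = 0.001715 and τ_data = 23/492.9 = 0.046663, so τ_n = 0.048378.
Rearranging for μ₀: μ₀ = (μ_n·τ_n − τ_data·x̄)/τ₀ = (418.1604·0.048378 − 0.046663·413.9) / 0.001715 = 0.915948/0.001715 ≈ 534.1.

μ₀ = 534.1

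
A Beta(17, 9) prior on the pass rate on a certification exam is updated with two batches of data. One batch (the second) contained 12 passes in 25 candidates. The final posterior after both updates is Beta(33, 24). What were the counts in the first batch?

4 passes and 2 failures

Sequential conjugate updates are equivalent to a single update on the pooled data, so total successes = posterior α − prior α and total failures = posterior β − prior β.
Total across both batches: 33−17=16 passes, 24−9=15 failures.
Subtract the second batch: 16−12=4 passes and 15−13=2 failures.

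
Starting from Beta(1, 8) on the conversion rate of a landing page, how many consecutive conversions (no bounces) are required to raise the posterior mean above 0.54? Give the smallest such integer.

After k conversions and 0 bounces the posterior is Beta(1+k, 8), with mean (1+k)/(1+8+k).
Set (1+k)/(9+k) > 0.54 and solve: k > (0.54·9 − 1)/(1 − 0.54) = 8.391.
The smallest integer exceeding 8.391 is 9, and checking k=9: (10)/(18) = 0.5556 > 0.54.

k = 9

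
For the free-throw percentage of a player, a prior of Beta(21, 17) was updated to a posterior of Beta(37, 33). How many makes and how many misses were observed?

16 makes and 16 misses

Beta is conjugate to the binomial likelihood: posterior = Beta(a+s, b+f).
Match parameters: s=37−21=16, f=33−17=16.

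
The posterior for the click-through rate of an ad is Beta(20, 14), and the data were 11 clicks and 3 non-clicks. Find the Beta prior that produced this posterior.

Beta(9, 11)

Beta is conjugate to the binomial likelihood: posterior = Beta(α+s, β+f).
So α = 20 − 11 = 9 and β = 14 − 3 = 11.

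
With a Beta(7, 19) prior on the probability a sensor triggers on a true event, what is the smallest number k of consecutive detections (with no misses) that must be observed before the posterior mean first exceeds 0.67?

After k detections and 0 misses the posterior is Beta(7+k, 19), with mean (7+k)/(7+19+k).
Set (7+k)/(26+k) > 0.67 and solve: k > (0.67·26 − 7)/(1 − 0.67) = 31.576.
The smallest integer exceeding 31.576 is 32, and checking k=32: (39)/(58) = 0.6724 > 0.67.

k = 32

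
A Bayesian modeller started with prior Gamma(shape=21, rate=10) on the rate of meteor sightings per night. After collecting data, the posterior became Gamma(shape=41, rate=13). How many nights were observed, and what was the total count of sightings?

n = 3 nights with total 20 sightings

Gamma–Poisson conjugacy: posterior shape = α + Σxᵢ, posterior rate = β + n.
Matching: Σxᵢ = 41 − 21 = 20 and n = 13 − 10 = 3.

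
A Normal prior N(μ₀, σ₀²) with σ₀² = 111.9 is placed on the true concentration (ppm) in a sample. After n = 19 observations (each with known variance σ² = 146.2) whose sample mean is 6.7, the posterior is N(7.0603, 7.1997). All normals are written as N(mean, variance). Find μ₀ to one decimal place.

The posterior mean is a precision-weighted average: μ_n = (τ₀μ₀ + τ_data·x̄)/(τ₀+τ_data), with τ₀=1/σ₀² and τ_data=n/σ².
Here τ₀ = 1/111.9 = 0.008937 and τ_data = 19/146.2 = 0.129959, so τ_n = 0.138896.
Rearranging for μ₀: μ₀ = (μ_n·τ_n − τ_data·x̄)/τ₀ = (7.0603·0.138896 − 0.129959·6.7) / 0.008937 = 0.109922/0.008937 ≈ 12.3.

μ₀ = 12.3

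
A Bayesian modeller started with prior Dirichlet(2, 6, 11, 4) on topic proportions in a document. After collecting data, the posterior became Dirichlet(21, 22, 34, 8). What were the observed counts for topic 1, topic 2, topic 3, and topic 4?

For a Dirichlet(α) prior with multinomial counts c, the posterior is Dirichlet(α + c) componentwise.
Counts are posterior − prior componentwise: 21−2=19, 22−6=16, 34−11=23, 8−4=4.

counts (19, 16, 23, 4)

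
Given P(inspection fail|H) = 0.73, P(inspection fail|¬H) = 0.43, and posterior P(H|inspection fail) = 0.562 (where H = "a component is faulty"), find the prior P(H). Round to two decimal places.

Bayes' rule in odds form gives O(H|E) = O(H)·[P(E|H)/P(E|¬H)], hence O(H) = O(H|E)/LR.
Posterior odds = 0.562/(1−0.562) = 1.2831. LR = 0.73/0.43 = 1.6977.
Prior odds = 1.2831/1.6977 = 0.7558, so P(H) = 0.7558/(1+0.7558) ≈ 0.43.

P(H) = 0.43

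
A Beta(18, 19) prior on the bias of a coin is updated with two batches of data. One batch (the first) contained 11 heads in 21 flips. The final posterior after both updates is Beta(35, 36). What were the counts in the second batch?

6 heads and 7 tails

Because Beta–binomial updating is additive in the counts, the combined data contributed (α_post−α_prior, β_post−β_prior) successes and failures.
Total across both batches: 35−18=17 heads, 36−19=17 tails.
Subtract the first batch: 17−11=6 heads and 17−10=7 tails.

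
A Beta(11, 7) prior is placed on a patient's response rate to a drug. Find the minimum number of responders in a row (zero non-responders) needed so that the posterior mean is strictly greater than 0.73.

k = 8

After k responders and 0 non-responders the posterior is Beta(11+k, 7), with mean (11+k)/(11+7+k).
Set (11+k)/(18+k) > 0.73 and solve: k > (0.73·18 − 11)/(1 − 0.73) = 7.926.
The smallest integer exceeding 7.926 is 8.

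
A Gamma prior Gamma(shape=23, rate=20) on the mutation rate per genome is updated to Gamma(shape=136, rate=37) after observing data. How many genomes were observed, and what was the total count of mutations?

n = 17 genomes with total 113 mutations

Gamma–Poisson conjugacy: posterior shape = α + Σxᵢ, posterior rate = β + n.
Matching: Σxᵢ = 136 − 23 = 113 and n = 37 − 20 = 17.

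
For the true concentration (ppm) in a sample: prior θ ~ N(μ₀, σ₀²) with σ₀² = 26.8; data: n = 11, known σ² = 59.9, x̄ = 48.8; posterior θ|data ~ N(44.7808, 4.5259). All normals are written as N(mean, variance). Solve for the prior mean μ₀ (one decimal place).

With known observation variance, the Normal–Normal posterior has precision τ_n = τ₀ + n/σ² and mean μ_n = (τ₀μ₀ + (n/σ²)x̄)/τ_n.
Here τ₀ = 1/26.8 = 0.037313 and τ_data = 11/59.9 = 0.183639, so τ_n = 0.220952.
Rearranging for μ₀: μ₀ = (μ_n·τ_n − τ_data·x̄)/τ₀ = (44.7808·0.220952 − 0.183639·48.8) / 0.037313 = 0.932824/0.037313 ≈ 25.0.

μ₀ = 25.0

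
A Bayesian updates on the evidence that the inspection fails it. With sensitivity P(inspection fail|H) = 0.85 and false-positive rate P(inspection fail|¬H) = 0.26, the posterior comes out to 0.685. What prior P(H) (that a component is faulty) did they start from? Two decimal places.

In odds form, posterior odds = prior odds × likelihood ratio, so prior odds = posterior odds ÷ LR.
Posterior odds = 0.685/(1−0.685) = 2.1746. LR = 0.85/0.26 = 3.2692.
Prior odds = 2.1746/3.2692 = 0.6652, so P(H) = 0.6652/(1+0.6652) ≈ 0.40.

P(H) = 0.40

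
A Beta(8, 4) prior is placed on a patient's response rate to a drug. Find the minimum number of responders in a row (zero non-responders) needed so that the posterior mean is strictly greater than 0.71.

k = 2

After k responders and 0 non-responders the posterior is Beta(8+k, 4), with mean (8+k)/(8+4+k).
Set (8+k)/(12+k) > 0.71 and solve: k > (0.71·12 − 8)/(1 − 0.71) = 1.793.
The smallest integer exceeding 1.793 is 2, and checking k=2: (10)/(14) = 0.7143 > 0.71.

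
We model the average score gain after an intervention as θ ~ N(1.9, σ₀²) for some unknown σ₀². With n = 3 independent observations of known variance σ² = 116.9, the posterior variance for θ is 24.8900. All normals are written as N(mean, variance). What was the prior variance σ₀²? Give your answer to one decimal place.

For the Normal–Normal model with known σ², precisions add: τ_n = τ₀ + n/σ².
So 1/σ₀² = 1/24.8900 − 3/116.9 = 0.040177 − 0.025663 = 0.014514.
Hence σ₀² = 1/0.014514 ≈ 68.9.

σ₀² = 68.9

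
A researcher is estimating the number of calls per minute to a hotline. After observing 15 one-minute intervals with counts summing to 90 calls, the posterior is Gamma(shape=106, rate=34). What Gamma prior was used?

Gamma(shape=16, rate=19)

Gamma–Poisson conjugacy: posterior shape = α + Σxᵢ, posterior rate = β + n.
So α = 106 − 90 = 16 and β = 34 − 15 = 19.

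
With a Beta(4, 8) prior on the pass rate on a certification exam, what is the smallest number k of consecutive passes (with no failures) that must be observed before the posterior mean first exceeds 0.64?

After k passes and 0 failures the posterior is Beta(4+k, 8), with mean (4+k)/(4+8+k).
Set (4+k)/(12+k) > 0.64 and solve: k > (0.64·12 − 4)/(1 − 0.64) = 10.222.
The smallest integer exceeding 10.222 is 11, and checking k=11: (15)/(23) = 0.6522 > 0.64.

k = 11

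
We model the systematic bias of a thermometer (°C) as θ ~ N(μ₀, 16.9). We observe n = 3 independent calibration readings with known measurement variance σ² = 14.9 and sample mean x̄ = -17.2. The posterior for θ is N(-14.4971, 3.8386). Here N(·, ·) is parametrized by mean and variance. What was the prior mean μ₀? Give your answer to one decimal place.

With known observation variance, the Normal–Normal posterior has precision τ_n = τ₀ + n/σ² and mean μ_n = (τ₀μ₀ + (n/σ²)x̄)/τ_n.
Here τ₀ = 1/16.9 = 0.059172 and τ_data = 3/14.9 = 0.201342, so τ_n = 0.260514.
Rearranging for μ₀: μ₀ = (μ_n·τ_n − τ_data·x̄)/τ₀ = (-14.4971·0.260514 − 0.201342·-17.2) / 0.059172 = -0.313615/0.059172 ≈ -5.3.

μ₀ = -5.3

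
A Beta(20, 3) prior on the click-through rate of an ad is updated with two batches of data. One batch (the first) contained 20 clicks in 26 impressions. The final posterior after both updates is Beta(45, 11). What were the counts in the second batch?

5 clicks and 2 non-clicks

Because Beta–binomial updating is additive in the counts, the combined data contributed (α_post−α_prior, β_post−β_prior) successes and failures.
Total across both batches: 45−20=25 clicks, 11−3=8 non-clicks.
Subtract the first batch: 25−20=5 clicks and 8−6=2 non-clicks.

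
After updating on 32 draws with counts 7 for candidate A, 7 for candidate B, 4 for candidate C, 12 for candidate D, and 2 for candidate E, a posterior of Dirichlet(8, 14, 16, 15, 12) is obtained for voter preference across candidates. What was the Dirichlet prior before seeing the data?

Dirichlet(1, 7, 12, 3, 10)

For a Dirichlet(α) prior with multinomial counts c, the posterior is Dirichlet(α + c) componentwise.
Subtract each count from the matching posterior parameter: 8−7=1, 14−7=7, 16−4=12, 15−12=3, 12−2=10.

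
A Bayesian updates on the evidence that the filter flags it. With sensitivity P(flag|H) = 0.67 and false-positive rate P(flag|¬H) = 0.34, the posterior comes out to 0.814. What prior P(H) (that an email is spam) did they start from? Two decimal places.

Bayes' rule in odds form gives O(H|E) = O(H)·[P(E|H)/P(E|¬H)], hence O(H) = O(H|E)/LR.
Posterior odds = 0.814/(1−0.814) = 4.3763. LR = 0.67/0.34 = 1.9706.
Prior odds = 4.3763/1.9706 = 2.2208, so P(H) = 2.2208/(1+2.2208) ≈ 0.69.

P(H) = 0.69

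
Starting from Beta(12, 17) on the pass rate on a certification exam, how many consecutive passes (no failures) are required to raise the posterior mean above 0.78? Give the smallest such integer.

After k passes and 0 failures the posterior is Beta(12+k, 17), with mean (12+k)/(12+17+k).
Set (12+k)/(29+k) > 0.78 and solve: k > (0.78·29 − 12)/(1 − 0.78) = 48.273.
The smallest integer exceeding 48.273 is 49.

k = 49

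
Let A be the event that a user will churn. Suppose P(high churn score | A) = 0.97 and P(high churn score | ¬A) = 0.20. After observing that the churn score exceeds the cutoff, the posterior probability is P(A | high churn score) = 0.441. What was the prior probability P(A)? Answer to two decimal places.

In odds form, posterior odds = prior odds × likelihood ratio, so prior odds = posterior odds ÷ LR.
Posterior odds = 0.441/(1−0.441) = 0.7889. LR = 0.97/0.20 = 4.8500.
Prior odds = 0.7889/4.8500 = 0.1627, so P(A) = 0.1627/(1+0.1627) ≈ 0.14.

P(A) = 0.14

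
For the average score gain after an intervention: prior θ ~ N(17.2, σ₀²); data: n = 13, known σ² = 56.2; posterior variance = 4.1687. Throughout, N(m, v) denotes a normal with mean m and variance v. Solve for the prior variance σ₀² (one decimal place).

σ₀² = 116.7

For the Normal–Normal model with known σ², precisions add: τ_n = τ₀ + n/σ².
So 1/σ₀² = 1/4.1687 − 13/56.2 = 0.239883 − 0.231317 = 0.008566.
Hence σ₀² = 1/0.008566 ≈ 116.7.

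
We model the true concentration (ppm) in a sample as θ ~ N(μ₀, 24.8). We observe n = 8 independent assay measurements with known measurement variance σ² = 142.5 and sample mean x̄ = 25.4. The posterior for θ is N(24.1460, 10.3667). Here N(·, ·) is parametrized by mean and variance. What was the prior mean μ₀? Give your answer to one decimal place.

μ₀ = 22.4

The posterior mean is a precision-weighted average: μ_n = (τ₀μ₀ + τ_data·x̄)/(τ₀+τ_data), with τ₀=1/σ₀² and τ_data=n/σ².
Here τ₀ = 1/24.8 = 0.040323 and τ_data = 8/142.5 = 0.056140, so τ_n = 0.096463.
Rearranging for μ₀: μ₀ = (μ_n·τ_n − τ_data·x̄)/τ₀ = (24.1460·0.096463 − 0.056140·25.4) / 0.040323 = 0.903240/0.040323 ≈ 22.4.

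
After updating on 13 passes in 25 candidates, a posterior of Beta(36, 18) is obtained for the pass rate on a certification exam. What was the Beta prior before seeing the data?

Beta(23, 6)

Beta is conjugate to the binomial likelihood: posterior = Beta(α+s, β+f).
So α = 36 − 13 = 23 and β = 18 − 12 = 6.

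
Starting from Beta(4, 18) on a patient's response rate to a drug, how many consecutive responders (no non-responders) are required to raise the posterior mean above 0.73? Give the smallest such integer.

After k responders and 0 non-responders the posterior is Beta(4+k, 18), with mean (4+k)/(4+18+k).
Set (4+k)/(22+k) > 0.73 and solve: k > (0.73·22 − 4)/(1 − 0.73) = 44.667.
The smallest integer exceeding 44.667 is 45, and checking k=45: (49)/(67) = 0.7313 > 0.73.

k = 45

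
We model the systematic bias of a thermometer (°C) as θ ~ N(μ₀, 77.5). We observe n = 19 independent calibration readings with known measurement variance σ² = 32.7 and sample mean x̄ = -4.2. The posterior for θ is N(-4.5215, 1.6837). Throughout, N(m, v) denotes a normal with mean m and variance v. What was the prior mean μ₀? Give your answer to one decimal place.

The posterior mean is a precision-weighted average: μ_n = (τ₀μ₀ + τ_data·x̄)/(τ₀+τ_data), with τ₀=1/σ₀² and τ_data=n/σ².
Here τ₀ = 1/77.5 = 0.012903 and τ_data = 19/32.7 = 0.581040, so τ_n = 0.593943.
Rearranging for μ₀: μ₀ = (μ_n·τ_n − τ_data·x̄)/τ₀ = (-4.5215·0.593943 − 0.581040·-4.2) / 0.012903 = -0.245145/0.012903 ≈ -19.0.

μ₀ = -19.0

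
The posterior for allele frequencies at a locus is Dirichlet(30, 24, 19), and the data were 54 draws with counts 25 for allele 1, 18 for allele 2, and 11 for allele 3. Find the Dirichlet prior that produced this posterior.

For a Dirichlet(α) prior with multinomial counts c, the posterior is Dirichlet(α + c) componentwise.
Subtract each count from the matching posterior parameter: 30−25=5, 24−18=6, 19−11=8.

Dirichlet(5, 6, 8)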